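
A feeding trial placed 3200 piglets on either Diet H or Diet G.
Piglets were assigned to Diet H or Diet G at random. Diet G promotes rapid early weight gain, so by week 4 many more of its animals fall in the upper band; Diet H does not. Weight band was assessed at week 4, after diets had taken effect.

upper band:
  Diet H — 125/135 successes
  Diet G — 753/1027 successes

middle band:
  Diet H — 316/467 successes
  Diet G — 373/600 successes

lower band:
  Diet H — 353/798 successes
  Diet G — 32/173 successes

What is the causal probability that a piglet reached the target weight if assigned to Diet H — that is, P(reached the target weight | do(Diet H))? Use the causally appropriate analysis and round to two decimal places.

0.57

The stratified and pooled comparisons disagree (Diet H wins within each week-4 weight band; Diet G wins overall), so the answer turns on the causal role of week-4 weight band.
Week-4 weight band here is a post-treatment variable shaped by the diet; conditioning on it would introduce bias rather than remove it. The overall comparison is the causal one.
So P(outcome | do(Diet H)) is just the pooled rate for Diet H: 794/1400 = 0.567.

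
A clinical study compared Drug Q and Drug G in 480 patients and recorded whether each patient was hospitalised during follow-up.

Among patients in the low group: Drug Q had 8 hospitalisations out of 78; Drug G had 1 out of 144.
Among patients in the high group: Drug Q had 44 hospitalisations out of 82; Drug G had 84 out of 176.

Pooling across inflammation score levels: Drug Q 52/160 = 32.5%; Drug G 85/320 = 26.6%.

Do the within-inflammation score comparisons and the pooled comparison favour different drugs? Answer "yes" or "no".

no

Within each inflammation score level (low 10.3% vs 0.7%; high 53.7% vs 47.7%), Drug G has the lower rate every time. Pooled: 32.5% vs 26.6% — Drug G has the lower rate overall. They agree.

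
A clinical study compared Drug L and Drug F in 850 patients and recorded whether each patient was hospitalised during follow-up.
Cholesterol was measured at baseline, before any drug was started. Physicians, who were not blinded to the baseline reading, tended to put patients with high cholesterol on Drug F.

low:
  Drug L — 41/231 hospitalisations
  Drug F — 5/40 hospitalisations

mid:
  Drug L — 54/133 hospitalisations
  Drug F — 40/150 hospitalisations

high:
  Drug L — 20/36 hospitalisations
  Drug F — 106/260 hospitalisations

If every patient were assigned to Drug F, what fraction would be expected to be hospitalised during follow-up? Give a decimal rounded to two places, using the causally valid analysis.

0.27

Within every cholesterol level Drug F has the lower rate, yet pooled Drug L does — Simpson's reversal.
Here cholesterol is a common cause — it drives both which drug a case falls under and the outcome. The crude comparison mixes populations; the stratum-specific rates are the causally relevant ones.
Standardising Drug F to the population cholesterol mix: 0.319·5/40 + 0.333·40/150 + 0.348·106/260 = 0.271.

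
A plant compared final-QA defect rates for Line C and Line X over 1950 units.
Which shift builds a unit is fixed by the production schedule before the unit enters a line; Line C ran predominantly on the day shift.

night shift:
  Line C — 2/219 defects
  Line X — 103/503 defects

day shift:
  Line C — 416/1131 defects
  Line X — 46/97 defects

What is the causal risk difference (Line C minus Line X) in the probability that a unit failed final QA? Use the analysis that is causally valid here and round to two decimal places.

-0.14

Shift satisfies the back-door criterion: it is not a descendant of the line, and it blocks the spurious path from line to outcome. Adjusting for it (i.e., using the within-shift rates) gives the causal effect.
Adjusting over the population distribution of shift: 0.370·(0.009−0.205) + 0.630·(0.368−0.474) = -0.139.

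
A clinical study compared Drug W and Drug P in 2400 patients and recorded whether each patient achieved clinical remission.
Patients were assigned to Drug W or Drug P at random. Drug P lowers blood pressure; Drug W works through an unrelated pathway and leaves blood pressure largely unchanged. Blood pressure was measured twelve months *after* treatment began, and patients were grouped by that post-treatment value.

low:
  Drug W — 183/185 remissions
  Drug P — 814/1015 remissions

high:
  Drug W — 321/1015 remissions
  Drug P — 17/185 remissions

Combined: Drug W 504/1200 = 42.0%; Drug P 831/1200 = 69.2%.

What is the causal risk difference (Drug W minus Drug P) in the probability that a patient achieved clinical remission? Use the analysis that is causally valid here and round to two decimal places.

-0.27

The blood pressure-specific comparison favours Drug W throughout, but the pooled figures favour Drug P. The question is whether to condition on blood pressure.
Blood pressure here is a post-treatment variable shaped by the drug; conditioning on it would introduce bias rather than remove it. The overall comparison is the causal one.
The causal difference is the pooled difference: 0.420 − 0.693 = -0.273.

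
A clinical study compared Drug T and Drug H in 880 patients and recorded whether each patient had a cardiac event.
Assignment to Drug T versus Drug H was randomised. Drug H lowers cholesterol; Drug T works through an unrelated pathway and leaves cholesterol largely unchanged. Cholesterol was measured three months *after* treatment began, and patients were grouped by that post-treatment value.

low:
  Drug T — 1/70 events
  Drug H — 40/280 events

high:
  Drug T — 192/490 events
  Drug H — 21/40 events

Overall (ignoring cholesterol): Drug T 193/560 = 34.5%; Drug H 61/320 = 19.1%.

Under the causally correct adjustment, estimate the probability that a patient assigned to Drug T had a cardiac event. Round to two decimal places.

0.34

Because the drug influences cholesterol, cholesterol is a post-treatment mediator, not a confounder. Stratifying on it would bias the estimate; the causal effect is the crude pooled difference.
So P(outcome | do(Drug T)) is just the pooled rate for Drug T: 193/560 = 0.345.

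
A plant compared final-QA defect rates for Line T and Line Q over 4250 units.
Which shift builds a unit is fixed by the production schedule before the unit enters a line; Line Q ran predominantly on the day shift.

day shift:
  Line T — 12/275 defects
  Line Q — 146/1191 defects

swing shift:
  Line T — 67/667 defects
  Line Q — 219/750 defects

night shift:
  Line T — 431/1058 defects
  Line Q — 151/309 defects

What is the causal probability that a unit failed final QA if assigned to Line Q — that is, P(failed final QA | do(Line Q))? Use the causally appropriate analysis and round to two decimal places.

Shift satisfies the back-door criterion: it is not a descendant of the line, and it blocks the spurious path from line to outcome. Adjusting for it (i.e., using the within-shift rates) gives the causal effect.
Standardising Line Q to the population shift mix: 0.345·146/1191 + 0.333·219/750 + 0.322·151/309 = 0.297.

0.30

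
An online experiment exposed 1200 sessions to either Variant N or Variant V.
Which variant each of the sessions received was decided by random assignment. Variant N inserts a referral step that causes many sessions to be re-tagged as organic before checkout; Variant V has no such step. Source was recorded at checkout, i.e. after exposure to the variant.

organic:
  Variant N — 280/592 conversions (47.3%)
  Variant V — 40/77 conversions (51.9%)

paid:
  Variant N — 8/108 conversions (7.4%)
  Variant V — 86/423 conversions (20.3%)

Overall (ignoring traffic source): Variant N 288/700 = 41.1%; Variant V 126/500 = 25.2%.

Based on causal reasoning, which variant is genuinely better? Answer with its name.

Variant N

The stratified and pooled comparisons disagree (Variant V wins within each traffic source; Variant N wins overall), so the answer turns on the causal role of traffic source.
Traffic source here is a post-treatment variable shaped by the variant; conditioning on it would introduce bias rather than remove it. The overall comparison is the causal one.
Pooled: Variant N 41.1% vs Variant V 25.2%; Variant N is higher overall.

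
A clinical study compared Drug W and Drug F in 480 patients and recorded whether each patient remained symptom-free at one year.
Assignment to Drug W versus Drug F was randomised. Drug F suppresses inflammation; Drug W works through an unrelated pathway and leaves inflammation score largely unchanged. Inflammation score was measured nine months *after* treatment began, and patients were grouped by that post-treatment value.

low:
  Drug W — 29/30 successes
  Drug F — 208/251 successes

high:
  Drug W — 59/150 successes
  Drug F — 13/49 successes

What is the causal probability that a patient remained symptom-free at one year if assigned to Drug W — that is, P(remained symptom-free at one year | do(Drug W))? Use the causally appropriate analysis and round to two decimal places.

0.49

The inflammation score-specific comparison favours Drug W throughout, but the pooled figures favour Drug F. The question is whether to condition on inflammation score.
Stratifying would compare drugs among patients the drugs themselves sorted into inflammation score groups — a form of selection on an intermediate. The unconditioned pooled rates give the total causal effect.
So P(outcome | do(Drug W)) is just the pooled rate for Drug W: 88/180 = 0.489.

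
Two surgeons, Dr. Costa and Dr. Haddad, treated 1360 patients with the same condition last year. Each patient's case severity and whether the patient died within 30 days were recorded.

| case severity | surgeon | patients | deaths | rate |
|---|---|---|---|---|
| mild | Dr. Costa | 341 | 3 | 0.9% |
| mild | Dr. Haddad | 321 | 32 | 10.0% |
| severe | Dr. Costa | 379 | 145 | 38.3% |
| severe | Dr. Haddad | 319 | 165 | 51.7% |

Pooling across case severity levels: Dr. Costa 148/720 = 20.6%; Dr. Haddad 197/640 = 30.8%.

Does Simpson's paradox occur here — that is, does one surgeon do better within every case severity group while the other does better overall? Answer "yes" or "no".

Within each case severity level (mild 0.9% vs 10.0%; severe 38.3% vs 51.7%), Dr. Costa has the lower rate every time. Pooled: 20.6% vs 30.8% — Dr. Costa has the lower rate overall. They agree.

no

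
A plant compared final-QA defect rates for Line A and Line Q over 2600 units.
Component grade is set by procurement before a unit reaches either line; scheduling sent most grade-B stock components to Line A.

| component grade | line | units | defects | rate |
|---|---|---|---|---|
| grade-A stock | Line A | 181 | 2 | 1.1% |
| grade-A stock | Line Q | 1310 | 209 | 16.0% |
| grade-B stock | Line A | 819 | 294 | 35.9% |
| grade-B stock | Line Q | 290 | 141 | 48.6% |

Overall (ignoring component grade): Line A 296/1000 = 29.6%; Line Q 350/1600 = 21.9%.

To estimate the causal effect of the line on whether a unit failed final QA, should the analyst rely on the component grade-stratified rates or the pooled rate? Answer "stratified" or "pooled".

stratified

Since component grade is a pre-existing factor (not a product of the line) and it affects the outcome on its own, it is a confounder. The stratified rates, not the pooled rate, identify the causal effect.
Within each level — grade-A stock: 1.1% vs 16.0%; grade-B stock: 35.9% vs 48.6% — Line A is lower every time.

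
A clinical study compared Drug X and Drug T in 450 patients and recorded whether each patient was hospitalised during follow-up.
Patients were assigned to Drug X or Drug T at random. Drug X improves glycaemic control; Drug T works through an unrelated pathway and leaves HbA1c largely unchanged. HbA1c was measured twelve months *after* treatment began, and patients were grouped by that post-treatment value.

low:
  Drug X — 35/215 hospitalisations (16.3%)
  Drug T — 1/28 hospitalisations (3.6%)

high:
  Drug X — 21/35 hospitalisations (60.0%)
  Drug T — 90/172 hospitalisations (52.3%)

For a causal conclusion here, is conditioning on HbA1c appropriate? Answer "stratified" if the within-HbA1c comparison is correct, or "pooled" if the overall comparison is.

pooled

Because the drug influences HbA1c, HbA1c is a post-treatment mediator, not a confounder. Stratifying on it would bias the estimate; the causal effect is the crude pooled difference.
Pooled: Drug X 22.4% vs Drug T 45.5%; Drug X is lower overall.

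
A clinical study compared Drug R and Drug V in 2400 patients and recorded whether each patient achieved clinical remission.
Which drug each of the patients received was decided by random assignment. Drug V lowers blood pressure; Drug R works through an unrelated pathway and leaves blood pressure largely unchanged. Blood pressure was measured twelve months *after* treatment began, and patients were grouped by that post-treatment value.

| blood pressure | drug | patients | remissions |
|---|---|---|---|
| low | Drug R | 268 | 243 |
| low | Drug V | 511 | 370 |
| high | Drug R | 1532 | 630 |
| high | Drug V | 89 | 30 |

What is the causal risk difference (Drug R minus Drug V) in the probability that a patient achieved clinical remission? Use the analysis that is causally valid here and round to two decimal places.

-0.18

Stratifying would compare drugs among patients the drugs themselves sorted into blood pressure groups — a form of selection on an intermediate. The unconditioned pooled rates give the total causal effect.
The causal difference is the pooled difference: 0.485 − 0.667 = -0.182.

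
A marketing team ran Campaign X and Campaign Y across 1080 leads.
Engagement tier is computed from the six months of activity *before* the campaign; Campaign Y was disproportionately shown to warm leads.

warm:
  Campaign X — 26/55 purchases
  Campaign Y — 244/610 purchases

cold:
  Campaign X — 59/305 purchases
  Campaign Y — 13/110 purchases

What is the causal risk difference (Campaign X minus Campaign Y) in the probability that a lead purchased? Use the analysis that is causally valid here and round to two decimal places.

+0.07

The engagement tier-specific comparison favours Campaign X throughout, but the pooled figures favour Campaign Y. The question is whether to condition on engagement tier.
Engagement tier satisfies the back-door criterion: it is not a descendant of the campaign, and it blocks the spurious path from campaign to outcome. Adjusting for it (i.e., using the within-engagement tier rates) gives the causal effect.
Adjusting over the population distribution of engagement tier: 0.616·(0.473−0.400) + 0.384·(0.193−0.118) = +0.074.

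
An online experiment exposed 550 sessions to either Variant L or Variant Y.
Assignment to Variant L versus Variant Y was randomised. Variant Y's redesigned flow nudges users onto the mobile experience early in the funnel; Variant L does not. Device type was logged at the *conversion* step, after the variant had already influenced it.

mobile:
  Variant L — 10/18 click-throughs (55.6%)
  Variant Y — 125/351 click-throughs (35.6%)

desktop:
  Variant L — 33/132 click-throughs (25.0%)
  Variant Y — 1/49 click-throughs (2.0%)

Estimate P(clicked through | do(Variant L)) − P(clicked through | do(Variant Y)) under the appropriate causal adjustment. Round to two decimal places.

-0.03

Stratifying would compare variants among sessions the variants themselves sorted into device type groups — a form of selection on an intermediate. The unconditioned pooled rates give the total causal effect.
The causal difference is the pooled difference: 0.287 − 0.315 = -0.028.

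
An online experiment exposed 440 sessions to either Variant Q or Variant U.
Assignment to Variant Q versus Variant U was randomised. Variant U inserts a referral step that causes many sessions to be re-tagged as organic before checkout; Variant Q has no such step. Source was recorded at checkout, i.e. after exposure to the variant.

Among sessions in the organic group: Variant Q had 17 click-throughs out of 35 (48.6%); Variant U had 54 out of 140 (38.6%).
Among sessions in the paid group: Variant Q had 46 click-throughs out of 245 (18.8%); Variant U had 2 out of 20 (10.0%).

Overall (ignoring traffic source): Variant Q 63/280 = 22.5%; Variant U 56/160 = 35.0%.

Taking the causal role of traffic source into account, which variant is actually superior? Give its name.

Variant U

Traffic source lies on the pathway variant → traffic source → outcome, so adjusting for it blocks the indirect effect. For the total causal effect of variant, use the unadjusted pooled rates.
Pooled: Variant Q 22.5% vs Variant U 35.0%; Variant U is higher overall.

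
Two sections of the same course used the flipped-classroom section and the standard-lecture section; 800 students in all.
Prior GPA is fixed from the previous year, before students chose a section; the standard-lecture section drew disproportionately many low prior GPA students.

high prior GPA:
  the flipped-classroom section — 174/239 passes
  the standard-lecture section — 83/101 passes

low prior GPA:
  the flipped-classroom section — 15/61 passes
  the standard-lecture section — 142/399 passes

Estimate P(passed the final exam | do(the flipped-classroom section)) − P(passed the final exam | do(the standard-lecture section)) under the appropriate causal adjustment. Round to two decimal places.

Since prior GPA band is a pre-existing factor (not a product of the teaching method) and it affects the outcome on its own, it is a confounder. The stratified rates, not the pooled rate, identify the causal effect.
Adjusting over the population distribution of prior GPA band: 0.425·(0.728−0.822) + 0.575·(0.246−0.356) = -0.103.

-0.10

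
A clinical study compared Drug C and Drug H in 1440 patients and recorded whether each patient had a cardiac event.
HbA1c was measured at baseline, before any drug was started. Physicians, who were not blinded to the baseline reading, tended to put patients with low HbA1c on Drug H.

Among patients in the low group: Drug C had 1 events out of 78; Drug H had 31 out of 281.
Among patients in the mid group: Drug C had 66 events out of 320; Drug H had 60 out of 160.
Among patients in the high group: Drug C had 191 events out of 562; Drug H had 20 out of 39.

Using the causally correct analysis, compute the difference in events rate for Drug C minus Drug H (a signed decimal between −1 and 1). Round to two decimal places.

Here HbA1c is a common cause — it drives both which drug a case falls under and the outcome. The crude comparison mixes populations; the stratum-specific rates are the causally relevant ones.
Adjusting over the population distribution of HbA1c: 0.249·(0.013−0.110) + 0.333·(0.206−0.375) + 0.417·(0.340−0.513) = -0.153.

-0.15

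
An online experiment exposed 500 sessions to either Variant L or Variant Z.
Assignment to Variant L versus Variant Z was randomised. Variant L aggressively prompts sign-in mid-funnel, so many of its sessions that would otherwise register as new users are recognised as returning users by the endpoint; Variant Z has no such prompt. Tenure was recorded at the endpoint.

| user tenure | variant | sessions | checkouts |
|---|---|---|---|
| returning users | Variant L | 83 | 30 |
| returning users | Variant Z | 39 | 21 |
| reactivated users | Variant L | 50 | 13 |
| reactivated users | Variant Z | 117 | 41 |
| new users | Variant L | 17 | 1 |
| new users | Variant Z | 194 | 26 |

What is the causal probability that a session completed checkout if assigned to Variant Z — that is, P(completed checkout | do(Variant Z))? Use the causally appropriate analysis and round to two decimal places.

0.25

User tenure here is a post-treatment variable shaped by the variant; conditioning on it would introduce bias rather than remove it. The overall comparison is the causal one.
So P(outcome | do(Variant Z)) is just the pooled rate for Variant Z: 88/350 = 0.251.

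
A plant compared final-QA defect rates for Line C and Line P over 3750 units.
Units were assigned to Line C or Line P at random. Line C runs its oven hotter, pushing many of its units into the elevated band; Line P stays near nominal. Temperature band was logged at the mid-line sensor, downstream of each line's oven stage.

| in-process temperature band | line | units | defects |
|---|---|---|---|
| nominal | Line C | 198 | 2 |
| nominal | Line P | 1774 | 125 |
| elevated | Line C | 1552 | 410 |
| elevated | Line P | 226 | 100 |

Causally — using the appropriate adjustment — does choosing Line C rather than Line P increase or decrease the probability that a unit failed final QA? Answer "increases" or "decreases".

increases

In-process temperature band is downstream of the line. One should not condition on a consequence of treatment, so the overall rates are the right comparison.
Pooled: Line C 23.5% vs Line P 11.2%; Line P is lower overall.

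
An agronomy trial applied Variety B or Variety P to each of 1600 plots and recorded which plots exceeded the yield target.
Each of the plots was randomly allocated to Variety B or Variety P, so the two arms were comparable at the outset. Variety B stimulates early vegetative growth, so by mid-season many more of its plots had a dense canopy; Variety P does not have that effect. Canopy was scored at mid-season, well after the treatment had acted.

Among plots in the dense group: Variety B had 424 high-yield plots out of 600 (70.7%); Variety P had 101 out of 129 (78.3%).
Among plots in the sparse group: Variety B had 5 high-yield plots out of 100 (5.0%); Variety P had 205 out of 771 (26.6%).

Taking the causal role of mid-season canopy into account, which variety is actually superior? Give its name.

The distribution of mid-season canopy is itself part of what the variety does — it is an intermediate outcome. Holding it fixed would remove that part of the effect; the total effect is the pooled difference.
Pooled: Variety B 61.3% vs Variety P 34.0%; Variety B is higher overall.

Variety B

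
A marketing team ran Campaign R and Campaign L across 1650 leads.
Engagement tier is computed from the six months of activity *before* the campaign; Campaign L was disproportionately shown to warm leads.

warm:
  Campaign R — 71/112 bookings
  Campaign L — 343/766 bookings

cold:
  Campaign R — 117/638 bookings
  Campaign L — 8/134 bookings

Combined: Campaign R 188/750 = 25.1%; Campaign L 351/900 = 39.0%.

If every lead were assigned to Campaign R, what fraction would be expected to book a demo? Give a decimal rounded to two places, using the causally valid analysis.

Nothing the campaign does changes engagement tier; the imbalance is an allocation artefact. With engagement tier also predicting the outcome, the pooled figure is confounded, and the within-stratum comparison is the causal one.
Standardising Campaign R to the population engagement tier mix: 0.532·71/112 + 0.468·117/638 = 0.423.

0.42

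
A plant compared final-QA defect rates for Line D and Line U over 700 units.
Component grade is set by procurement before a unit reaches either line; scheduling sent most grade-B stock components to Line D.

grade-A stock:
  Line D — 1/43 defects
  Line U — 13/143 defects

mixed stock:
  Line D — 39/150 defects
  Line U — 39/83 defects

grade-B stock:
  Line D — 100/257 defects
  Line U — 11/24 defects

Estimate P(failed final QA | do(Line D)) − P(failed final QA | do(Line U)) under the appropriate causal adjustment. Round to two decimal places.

The imbalance in component grade arose from how units were allocated, not from anything the line did; and component grade independently affects the outcome. The pooled gap is confounded — condition on component grade.
Adjusting over the population distribution of component grade: 0.266·(0.023−0.091) + 0.333·(0.260−0.470) + 0.401·(0.389−0.458) = -0.116.

-0.12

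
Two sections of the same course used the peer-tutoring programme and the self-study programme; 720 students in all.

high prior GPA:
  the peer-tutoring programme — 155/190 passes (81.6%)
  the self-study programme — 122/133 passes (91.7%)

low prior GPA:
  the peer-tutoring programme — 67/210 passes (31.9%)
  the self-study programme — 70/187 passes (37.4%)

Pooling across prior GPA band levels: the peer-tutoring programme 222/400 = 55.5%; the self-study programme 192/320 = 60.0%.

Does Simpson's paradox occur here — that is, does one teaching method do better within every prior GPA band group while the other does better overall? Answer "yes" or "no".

Within each prior GPA band level (high prior GPA 81.6% vs 91.7%; low prior GPA 31.9% vs 37.4%), the self-study programme has the higher rate every time. Pooled: 55.5% vs 60.0% — the self-study programme has the higher rate overall. They agree.

no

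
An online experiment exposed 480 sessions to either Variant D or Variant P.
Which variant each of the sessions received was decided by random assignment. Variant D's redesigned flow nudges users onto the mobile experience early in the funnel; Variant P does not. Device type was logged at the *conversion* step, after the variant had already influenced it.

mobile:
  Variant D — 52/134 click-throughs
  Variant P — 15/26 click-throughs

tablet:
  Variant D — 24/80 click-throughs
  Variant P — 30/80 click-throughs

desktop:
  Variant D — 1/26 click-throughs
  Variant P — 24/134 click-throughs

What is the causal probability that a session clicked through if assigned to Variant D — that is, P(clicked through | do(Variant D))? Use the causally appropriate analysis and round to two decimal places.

0.32

The stratified and pooled comparisons disagree (Variant P wins within each device type; Variant D wins overall), so the answer turns on the causal role of device type.
Device type is recorded after the variant and is itself shifted by it — it sits on the causal path from variant to outcome. Conditioning on a mediator would strip out part of the effect we want; the pooled comparison gives the total causal effect.
So P(outcome | do(Variant D)) is just the pooled rate for Variant D: 77/240 = 0.321.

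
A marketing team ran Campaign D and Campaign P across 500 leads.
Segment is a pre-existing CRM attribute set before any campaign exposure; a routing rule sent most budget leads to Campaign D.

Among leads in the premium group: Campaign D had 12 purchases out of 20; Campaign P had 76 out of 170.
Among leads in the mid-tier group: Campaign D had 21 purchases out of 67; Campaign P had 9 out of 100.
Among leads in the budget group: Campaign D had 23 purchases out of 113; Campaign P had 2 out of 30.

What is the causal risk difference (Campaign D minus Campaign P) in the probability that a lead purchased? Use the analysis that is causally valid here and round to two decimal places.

Within every customer segment level Campaign D has the higher rate, yet pooled Campaign P does — Simpson's reversal.
Customer segment differs across campaigns for reasons unrelated to any effect of the campaign itself, and it separately predicts the outcome — a classic confounder. We must compare within customer segment levels.
Adjusting over the population distribution of customer segment: 0.380·(0.600−0.447) + 0.334·(0.313−0.090) + 0.286·(0.204−0.067) = +0.172.

+0.17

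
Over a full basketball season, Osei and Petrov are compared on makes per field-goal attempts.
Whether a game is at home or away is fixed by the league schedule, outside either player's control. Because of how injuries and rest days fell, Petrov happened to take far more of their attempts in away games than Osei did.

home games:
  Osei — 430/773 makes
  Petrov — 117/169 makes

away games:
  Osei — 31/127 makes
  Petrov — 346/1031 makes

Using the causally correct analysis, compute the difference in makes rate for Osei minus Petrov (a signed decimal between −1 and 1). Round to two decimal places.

Petrov is higher inside every game venue stratum but Osei is higher in aggregate. Whether to stratify depends on how game venue relates to the player.
Game venue is set before the player has any effect — it is not caused by the player — and it independently drives the outcome. That makes it a confounder, so the causal comparison is within game venue levels.
Adjusting over the population distribution of game venue: 0.449·(0.556−0.692) + 0.551·(0.244−0.336) = -0.111.

-0.11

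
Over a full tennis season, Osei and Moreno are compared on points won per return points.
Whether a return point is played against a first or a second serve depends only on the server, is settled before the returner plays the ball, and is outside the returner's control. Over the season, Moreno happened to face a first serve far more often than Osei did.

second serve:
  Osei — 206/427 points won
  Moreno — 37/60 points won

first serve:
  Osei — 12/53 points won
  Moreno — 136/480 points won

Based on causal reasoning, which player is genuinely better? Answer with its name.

The serve type-specific comparison favours Moreno throughout, but the pooled figures favour Osei. The question is whether to condition on serve type.
Serve type differs across players for reasons unrelated to any effect of the player itself, and it separately predicts the outcome — a classic confounder. We must compare within serve type levels.
Within each level — second serve: 48.2% vs 61.7%; first serve: 22.6% vs 28.3% — Moreno is higher every time.

Moreno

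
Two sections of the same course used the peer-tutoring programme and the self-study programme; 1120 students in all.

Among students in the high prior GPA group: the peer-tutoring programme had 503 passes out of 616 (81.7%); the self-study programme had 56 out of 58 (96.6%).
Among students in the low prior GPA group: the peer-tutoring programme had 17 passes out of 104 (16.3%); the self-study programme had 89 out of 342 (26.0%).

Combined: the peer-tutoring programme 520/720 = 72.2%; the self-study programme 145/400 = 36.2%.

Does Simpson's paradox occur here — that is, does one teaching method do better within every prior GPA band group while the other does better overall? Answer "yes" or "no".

yes

Within each prior GPA band level (high prior GPA 81.7% vs 96.6%; low prior GPA 16.3% vs 26.0%), the self-study programme has the higher rate every time. Pooled: 72.2% vs 36.2% — the peer-tutoring programme has the higher rate overall. The two comparisons disagree.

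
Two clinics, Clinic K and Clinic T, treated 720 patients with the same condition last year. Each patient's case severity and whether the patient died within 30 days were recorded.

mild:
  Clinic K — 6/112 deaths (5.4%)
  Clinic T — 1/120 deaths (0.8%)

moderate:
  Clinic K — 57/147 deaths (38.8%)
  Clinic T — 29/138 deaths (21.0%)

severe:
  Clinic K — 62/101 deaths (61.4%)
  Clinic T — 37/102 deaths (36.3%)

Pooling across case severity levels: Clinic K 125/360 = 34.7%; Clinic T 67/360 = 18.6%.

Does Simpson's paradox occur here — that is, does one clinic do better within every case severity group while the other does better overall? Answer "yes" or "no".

no

Within each case severity level (mild 5.4% vs 0.8%; moderate 38.8% vs 21.0%; severe 61.4% vs 36.3%), Clinic T has the lower rate every time. Pooled: 34.7% vs 18.6% — Clinic T has the lower rate overall. They agree.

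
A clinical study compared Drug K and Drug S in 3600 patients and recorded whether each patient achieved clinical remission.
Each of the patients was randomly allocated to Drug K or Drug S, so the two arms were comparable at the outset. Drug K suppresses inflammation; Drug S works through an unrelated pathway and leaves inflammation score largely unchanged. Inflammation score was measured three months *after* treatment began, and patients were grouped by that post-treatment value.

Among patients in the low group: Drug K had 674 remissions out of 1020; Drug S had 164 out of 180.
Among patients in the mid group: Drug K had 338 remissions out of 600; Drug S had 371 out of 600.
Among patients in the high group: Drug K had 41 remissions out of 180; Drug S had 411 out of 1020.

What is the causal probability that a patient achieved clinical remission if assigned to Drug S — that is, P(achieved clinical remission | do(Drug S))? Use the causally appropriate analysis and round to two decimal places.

Inflammation score lies on the pathway drug → inflammation score → outcome, so adjusting for it blocks the indirect effect. For the total causal effect of drug, use the unadjusted pooled rates.
So P(outcome | do(Drug S)) is just the pooled rate for Drug S: 946/1800 = 0.526.

0.53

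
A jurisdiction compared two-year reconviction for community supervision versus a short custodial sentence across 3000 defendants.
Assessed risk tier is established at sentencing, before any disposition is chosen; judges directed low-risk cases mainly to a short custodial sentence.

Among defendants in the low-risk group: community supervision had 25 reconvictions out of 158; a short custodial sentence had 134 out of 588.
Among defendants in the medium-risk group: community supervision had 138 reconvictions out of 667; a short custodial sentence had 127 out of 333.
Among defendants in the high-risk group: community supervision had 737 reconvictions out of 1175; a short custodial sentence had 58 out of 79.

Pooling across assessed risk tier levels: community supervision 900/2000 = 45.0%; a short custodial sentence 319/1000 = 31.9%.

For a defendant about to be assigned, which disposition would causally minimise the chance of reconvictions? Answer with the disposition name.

community supervision

Assessed risk tier differs across dispositions for reasons unrelated to any effect of the disposition itself, and it separately predicts the outcome — a classic confounder. We must compare within assessed risk tier levels.
Within each level — low-risk: 15.8% vs 22.8%; medium-risk: 20.7% vs 38.1%; high-risk: 62.7% vs 73.4% — community supervision is lower every time.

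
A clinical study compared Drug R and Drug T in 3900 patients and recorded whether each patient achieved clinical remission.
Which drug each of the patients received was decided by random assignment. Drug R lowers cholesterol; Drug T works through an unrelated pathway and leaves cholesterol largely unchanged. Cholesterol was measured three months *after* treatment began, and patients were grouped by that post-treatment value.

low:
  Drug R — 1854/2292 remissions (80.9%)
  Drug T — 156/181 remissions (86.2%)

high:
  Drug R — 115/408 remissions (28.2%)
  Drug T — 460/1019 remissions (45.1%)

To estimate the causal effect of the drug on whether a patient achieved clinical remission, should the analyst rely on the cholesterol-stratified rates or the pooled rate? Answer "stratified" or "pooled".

pooled

The cholesterol-specific comparison favours Drug T throughout, but the pooled figures favour Drug R. The question is whether to condition on cholesterol.
Cholesterol here is a post-treatment variable shaped by the drug; conditioning on it would introduce bias rather than remove it. The overall comparison is the causal one.
Pooled: Drug R 72.9% vs Drug T 51.3%; Drug R is higher overall.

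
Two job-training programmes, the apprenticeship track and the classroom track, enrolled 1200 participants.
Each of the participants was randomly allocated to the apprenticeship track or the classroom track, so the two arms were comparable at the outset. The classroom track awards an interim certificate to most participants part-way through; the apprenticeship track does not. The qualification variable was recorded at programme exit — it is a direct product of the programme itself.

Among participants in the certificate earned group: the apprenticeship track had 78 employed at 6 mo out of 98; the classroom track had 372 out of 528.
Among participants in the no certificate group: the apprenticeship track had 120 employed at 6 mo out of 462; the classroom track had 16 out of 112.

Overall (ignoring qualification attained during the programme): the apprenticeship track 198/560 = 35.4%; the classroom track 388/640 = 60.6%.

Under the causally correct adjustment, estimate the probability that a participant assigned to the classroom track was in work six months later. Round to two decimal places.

0.61

Stratifying would compare programmes among participants the programmes themselves sorted into qualification attained during the programme groups — a form of selection on an intermediate. The unconditioned pooled rates give the total causal effect.
So P(outcome | do(the classroom track)) is just the pooled rate for the classroom track: 388/640 = 0.606.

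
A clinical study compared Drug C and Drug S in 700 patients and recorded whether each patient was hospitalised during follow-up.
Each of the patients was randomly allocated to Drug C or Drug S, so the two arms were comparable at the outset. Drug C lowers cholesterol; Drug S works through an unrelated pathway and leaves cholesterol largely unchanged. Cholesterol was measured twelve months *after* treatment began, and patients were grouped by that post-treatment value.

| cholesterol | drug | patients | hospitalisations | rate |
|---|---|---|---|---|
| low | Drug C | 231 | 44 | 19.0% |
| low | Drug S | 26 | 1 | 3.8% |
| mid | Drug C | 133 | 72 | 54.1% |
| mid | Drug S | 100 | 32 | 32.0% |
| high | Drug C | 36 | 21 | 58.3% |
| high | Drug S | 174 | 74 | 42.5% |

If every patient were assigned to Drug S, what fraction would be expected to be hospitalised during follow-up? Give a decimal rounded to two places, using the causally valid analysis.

The stratified and pooled comparisons disagree (Drug S wins within each cholesterol; Drug C wins overall), so the answer turns on the causal role of cholesterol.
Cholesterol is recorded after the drug and is itself shifted by it — it sits on the causal path from drug to outcome. Conditioning on a mediator would strip out part of the effect we want; the pooled comparison gives the total causal effect.
So P(outcome | do(Drug S)) is just the pooled rate for Drug S: 107/300 = 0.357.

0.36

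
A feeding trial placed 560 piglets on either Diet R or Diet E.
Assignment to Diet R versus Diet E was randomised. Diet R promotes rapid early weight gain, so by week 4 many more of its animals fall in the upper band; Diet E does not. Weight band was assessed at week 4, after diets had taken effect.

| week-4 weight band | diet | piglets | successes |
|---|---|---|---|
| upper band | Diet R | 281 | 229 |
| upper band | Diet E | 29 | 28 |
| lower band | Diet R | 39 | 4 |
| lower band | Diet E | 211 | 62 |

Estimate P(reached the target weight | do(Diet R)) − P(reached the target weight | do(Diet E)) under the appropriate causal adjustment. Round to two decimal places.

The stratified and pooled comparisons disagree (Diet E wins within each week-4 weight band; Diet R wins overall), so the answer turns on the causal role of week-4 weight band.
Week-4 weight band lies on the pathway diet → week-4 weight band → outcome, so adjusting for it blocks the indirect effect. For the total causal effect of diet, use the unadjusted pooled rates.
The causal difference is the pooled difference: 0.728 − 0.375 = +0.353.

+0.35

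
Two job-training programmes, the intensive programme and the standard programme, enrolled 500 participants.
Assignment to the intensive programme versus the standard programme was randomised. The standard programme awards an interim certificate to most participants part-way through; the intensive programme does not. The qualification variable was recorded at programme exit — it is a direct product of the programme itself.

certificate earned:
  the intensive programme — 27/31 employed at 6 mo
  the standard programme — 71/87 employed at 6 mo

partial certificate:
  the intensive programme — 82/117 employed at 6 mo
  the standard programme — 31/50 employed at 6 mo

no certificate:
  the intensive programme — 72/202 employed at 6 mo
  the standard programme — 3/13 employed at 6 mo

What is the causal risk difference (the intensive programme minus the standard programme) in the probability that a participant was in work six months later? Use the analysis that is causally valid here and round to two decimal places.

-0.18

Stratifying would compare programmes among participants the programmes themselves sorted into qualification attained during the programme groups — a form of selection on an intermediate. The unconditioned pooled rates give the total causal effect.
The causal difference is the pooled difference: 0.517 − 0.700 = -0.183.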